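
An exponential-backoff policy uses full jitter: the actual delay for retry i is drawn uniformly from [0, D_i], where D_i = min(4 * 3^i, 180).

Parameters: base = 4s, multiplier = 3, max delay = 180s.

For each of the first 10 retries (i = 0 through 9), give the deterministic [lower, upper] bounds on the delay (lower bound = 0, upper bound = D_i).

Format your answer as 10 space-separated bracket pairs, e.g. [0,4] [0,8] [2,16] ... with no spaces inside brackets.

Computing bounds per retry:
  i=0: D_i=min(4*3^0,180)=4, bounds=[0,4]
  i=1: D_i=min(4*3^1,180)=12, bounds=[0,12]
  i=2: D_i=min(4*3^2,180)=36, bounds=[0,36]
  i=3: D_i=min(4*3^3,180)=108, bounds=[0,108]
  i=4: D_i=min(4*3^4,180)=180, bounds=[0,180]
  i=5: D_i=min(4*3^5,180)=180, bounds=[0,180]
  i=6: D_i=min(4*3^6,180)=180, bounds=[0,180]
  i=7: D_i=min(4*3^7,180)=180, bounds=[0,180]
  i=8: D_i=min(4*3^8,180)=180, bounds=[0,180]
  i=9: D_i=min(4*3^9,180)=180, bounds=[0,180]

Answer: [0,4] [0,12] [0,36] [0,108] [0,180] [0,180] [0,180] [0,180] [0,180] [0,180]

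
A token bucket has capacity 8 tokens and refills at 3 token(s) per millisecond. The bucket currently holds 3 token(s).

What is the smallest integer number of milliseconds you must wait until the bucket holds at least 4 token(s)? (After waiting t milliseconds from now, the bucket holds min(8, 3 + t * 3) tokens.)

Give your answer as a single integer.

Answer: 1

Derivation:
Need 3 + t * 3 >= 4, so t >= 1/3.
Smallest integer t = ceil(1/3) = 1.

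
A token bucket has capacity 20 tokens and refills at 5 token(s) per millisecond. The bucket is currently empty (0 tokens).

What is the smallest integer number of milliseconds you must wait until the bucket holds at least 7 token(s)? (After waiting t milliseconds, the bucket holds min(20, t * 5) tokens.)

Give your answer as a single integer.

Need t * 5 >= 7, so t >= 7/5.
Smallest integer t = ceil(7/5) = 2.

Answer: 2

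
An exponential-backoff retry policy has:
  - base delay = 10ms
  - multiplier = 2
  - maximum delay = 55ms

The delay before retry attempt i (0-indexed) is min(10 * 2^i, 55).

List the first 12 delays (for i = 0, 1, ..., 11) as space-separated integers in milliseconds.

Answer: 10 20 40 55 55 55 55 55 55 55 55 55

Derivation:
Computing each delay:
  i=0: min(10*2^0, 55) = 10
  i=1: min(10*2^1, 55) = 20
  i=2: min(10*2^2, 55) = 40
  i=3: min(10*2^3, 55) = 55
  i=4: min(10*2^4, 55) = 55
  i=5: min(10*2^5, 55) = 55
  i=6: min(10*2^6, 55) = 55
  i=7: min(10*2^7, 55) = 55
  i=8: min(10*2^8, 55) = 55
  i=9: min(10*2^9, 55) = 55
  i=10: min(10*2^10, 55) = 55
  i=11: min(10*2^11, 55) = 55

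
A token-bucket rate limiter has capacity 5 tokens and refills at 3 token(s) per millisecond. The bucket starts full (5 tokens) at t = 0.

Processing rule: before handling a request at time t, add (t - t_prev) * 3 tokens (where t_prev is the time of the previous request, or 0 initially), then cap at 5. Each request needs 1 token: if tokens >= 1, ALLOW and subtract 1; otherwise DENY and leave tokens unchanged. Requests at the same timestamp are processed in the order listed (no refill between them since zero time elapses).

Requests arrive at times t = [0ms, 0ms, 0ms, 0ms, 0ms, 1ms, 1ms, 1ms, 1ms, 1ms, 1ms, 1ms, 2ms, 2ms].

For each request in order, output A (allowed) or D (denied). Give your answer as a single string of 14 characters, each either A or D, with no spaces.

Simulating step by step:
  req#1 t=0ms: ALLOW
  req#2 t=0ms: ALLOW
  req#3 t=0ms: ALLOW
  req#4 t=0ms: ALLOW
  req#5 t=0ms: ALLOW
  req#6 t=1ms: ALLOW
  req#7 t=1ms: ALLOW
  req#8 t=1ms: ALLOW
  req#9 t=1ms: DENY
  req#10 t=1ms: DENY
  req#11 t=1ms: DENY
  req#12 t=1ms: DENY
  req#13 t=2ms: ALLOW
  req#14 t=2ms: ALLOW

Answer: AAAAAAAADDDDAA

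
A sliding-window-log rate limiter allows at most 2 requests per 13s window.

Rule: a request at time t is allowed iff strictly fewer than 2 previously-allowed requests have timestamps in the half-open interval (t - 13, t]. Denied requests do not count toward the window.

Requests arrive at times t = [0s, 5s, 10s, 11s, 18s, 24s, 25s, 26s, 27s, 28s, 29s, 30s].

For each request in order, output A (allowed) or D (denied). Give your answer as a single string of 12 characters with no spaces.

Answer: AADDAADDDDDD

Derivation:
Tracking allowed requests in the window:
  req#1 t=0s: ALLOW
  req#2 t=5s: ALLOW
  req#3 t=10s: DENY
  req#4 t=11s: DENY
  req#5 t=18s: ALLOW
  req#6 t=24s: ALLOW
  req#7 t=25s: DENY
  req#8 t=26s: DENY
  req#9 t=27s: DENY
  req#10 t=28s: DENY
  req#11 t=29s: DENY
  req#12 t=30s: DENY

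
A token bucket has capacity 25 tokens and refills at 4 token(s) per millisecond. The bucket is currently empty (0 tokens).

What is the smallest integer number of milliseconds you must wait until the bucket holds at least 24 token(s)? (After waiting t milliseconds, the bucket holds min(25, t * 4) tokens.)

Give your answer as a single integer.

Need t * 4 >= 24, so t >= 24/4.
Smallest integer t = ceil(24/4) = 6.

Answer: 6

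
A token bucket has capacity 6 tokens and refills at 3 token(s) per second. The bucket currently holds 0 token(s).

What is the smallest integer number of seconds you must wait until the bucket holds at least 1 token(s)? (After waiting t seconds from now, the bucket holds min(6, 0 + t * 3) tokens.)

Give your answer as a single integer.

Answer: 1

Derivation:
Need 0 + t * 3 >= 1, so t >= 1/3.
Smallest integer t = ceil(1/3) = 1.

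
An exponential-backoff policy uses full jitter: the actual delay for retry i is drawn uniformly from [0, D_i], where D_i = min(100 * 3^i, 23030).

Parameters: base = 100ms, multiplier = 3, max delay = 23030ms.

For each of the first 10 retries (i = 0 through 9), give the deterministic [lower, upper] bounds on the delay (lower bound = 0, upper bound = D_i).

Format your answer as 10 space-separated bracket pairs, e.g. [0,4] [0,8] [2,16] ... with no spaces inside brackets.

Answer: [0,100] [0,300] [0,900] [0,2700] [0,8100] [0,23030] [0,23030] [0,23030] [0,23030] [0,23030]

Derivation:
Computing bounds per retry:
  i=0: D_i=min(100*3^0,23030)=100, bounds=[0,100]
  i=1: D_i=min(100*3^1,23030)=300, bounds=[0,300]
  i=2: D_i=min(100*3^2,23030)=900, bounds=[0,900]
  i=3: D_i=min(100*3^3,23030)=2700, bounds=[0,2700]
  i=4: D_i=min(100*3^4,23030)=8100, bounds=[0,8100]
  i=5: D_i=min(100*3^5,23030)=23030, bounds=[0,23030]
  i=6: D_i=min(100*3^6,23030)=23030, bounds=[0,23030]
  i=7: D_i=min(100*3^7,23030)=23030, bounds=[0,23030]
  i=8: D_i=min(100*3^8,23030)=23030, bounds=[0,23030]
  i=9: D_i=min(100*3^9,23030)=23030, bounds=[0,23030]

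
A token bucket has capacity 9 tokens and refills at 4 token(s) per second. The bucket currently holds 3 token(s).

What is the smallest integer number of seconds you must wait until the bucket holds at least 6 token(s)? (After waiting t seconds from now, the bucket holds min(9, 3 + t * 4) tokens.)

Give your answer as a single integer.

Need 3 + t * 4 >= 6, so t >= 3/4.
Smallest integer t = ceil(3/4) = 1.

Answer: 1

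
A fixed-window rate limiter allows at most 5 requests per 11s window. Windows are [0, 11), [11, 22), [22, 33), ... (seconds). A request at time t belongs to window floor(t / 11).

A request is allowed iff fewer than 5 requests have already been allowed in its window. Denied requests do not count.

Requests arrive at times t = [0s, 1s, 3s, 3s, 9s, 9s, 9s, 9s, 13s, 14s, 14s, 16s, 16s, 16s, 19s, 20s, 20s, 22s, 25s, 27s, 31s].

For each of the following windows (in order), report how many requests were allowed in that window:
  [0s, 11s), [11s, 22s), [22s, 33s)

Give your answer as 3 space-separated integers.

Answer: 5 5 4

Derivation:
Processing requests:
  req#1 t=0s (window 0): ALLOW
  req#2 t=1s (window 0): ALLOW
  req#3 t=3s (window 0): ALLOW
  req#4 t=3s (window 0): ALLOW
  req#5 t=9s (window 0): ALLOW
  req#6 t=9s (window 0): DENY
  req#7 t=9s (window 0): DENY
  req#8 t=9s (window 0): DENY
  req#9 t=13s (window 1): ALLOW
  req#10 t=14s (window 1): ALLOW
  req#11 t=14s (window 1): ALLOW
  req#12 t=16s (window 1): ALLOW
  req#13 t=16s (window 1): ALLOW
  req#14 t=16s (window 1): DENY
  req#15 t=19s (window 1): DENY
  req#16 t=20s (window 1): DENY
  req#17 t=20s (window 1): DENY
  req#18 t=22s (window 2): ALLOW
  req#19 t=25s (window 2): ALLOW
  req#20 t=27s (window 2): ALLOW
  req#21 t=31s (window 2): ALLOW

Allowed counts by window: 5 5 4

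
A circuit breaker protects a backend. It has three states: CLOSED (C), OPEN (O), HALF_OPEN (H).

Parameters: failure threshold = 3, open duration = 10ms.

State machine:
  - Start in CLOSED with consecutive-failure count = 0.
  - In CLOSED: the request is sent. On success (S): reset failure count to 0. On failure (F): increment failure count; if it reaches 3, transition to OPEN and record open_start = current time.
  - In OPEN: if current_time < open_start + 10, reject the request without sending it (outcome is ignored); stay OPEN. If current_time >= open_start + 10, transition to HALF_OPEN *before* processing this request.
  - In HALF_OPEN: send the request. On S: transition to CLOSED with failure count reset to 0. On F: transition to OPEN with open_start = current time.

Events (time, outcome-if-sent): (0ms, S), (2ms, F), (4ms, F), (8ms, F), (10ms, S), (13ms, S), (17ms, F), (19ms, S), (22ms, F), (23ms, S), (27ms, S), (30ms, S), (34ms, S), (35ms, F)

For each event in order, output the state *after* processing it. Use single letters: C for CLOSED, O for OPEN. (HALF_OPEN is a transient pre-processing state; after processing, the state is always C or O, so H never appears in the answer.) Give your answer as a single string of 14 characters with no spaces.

State after each event:
  event#1 t=0ms outcome=S: state=CLOSED
  event#2 t=2ms outcome=F: state=CLOSED
  event#3 t=4ms outcome=F: state=CLOSED
  event#4 t=8ms outcome=F: state=OPEN
  event#5 t=10ms outcome=S: state=OPEN
  event#6 t=13ms outcome=S: state=OPEN
  event#7 t=17ms outcome=F: state=OPEN
  event#8 t=19ms outcome=S: state=CLOSED
  event#9 t=22ms outcome=F: state=CLOSED
  event#10 t=23ms outcome=S: state=CLOSED
  event#11 t=27ms outcome=S: state=CLOSED
  event#12 t=30ms outcome=S: state=CLOSED
  event#13 t=34ms outcome=S: state=CLOSED
  event#14 t=35ms outcome=F: state=CLOSED

Answer: CCCOOOOCCCCCCC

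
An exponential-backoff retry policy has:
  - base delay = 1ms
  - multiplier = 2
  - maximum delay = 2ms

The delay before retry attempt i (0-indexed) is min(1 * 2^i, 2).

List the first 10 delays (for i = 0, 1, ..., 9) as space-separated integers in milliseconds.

Computing each delay:
  i=0: min(1*2^0, 2) = 1
  i=1: min(1*2^1, 2) = 2
  i=2: min(1*2^2, 2) = 2
  i=3: min(1*2^3, 2) = 2
  i=4: min(1*2^4, 2) = 2
  i=5: min(1*2^5, 2) = 2
  i=6: min(1*2^6, 2) = 2
  i=7: min(1*2^7, 2) = 2
  i=8: min(1*2^8, 2) = 2
  i=9: min(1*2^9, 2) = 2

Answer: 1 2 2 2 2 2 2 2 2 2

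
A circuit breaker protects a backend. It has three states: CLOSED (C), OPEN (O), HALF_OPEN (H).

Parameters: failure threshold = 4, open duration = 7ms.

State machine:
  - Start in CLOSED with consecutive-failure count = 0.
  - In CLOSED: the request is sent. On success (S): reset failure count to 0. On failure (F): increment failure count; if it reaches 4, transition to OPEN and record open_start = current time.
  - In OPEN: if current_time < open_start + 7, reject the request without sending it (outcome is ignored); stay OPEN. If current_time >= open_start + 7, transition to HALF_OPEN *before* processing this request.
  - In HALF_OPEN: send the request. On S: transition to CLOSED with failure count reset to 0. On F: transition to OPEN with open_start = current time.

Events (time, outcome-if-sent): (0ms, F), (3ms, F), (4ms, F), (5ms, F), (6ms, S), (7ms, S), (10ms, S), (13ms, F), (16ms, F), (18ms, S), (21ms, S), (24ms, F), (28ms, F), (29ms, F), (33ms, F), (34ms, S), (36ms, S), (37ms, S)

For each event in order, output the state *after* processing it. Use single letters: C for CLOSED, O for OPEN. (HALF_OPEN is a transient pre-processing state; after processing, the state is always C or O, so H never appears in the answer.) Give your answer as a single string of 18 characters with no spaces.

Answer: CCCOOOOOOOCCCCOOOO

Derivation:
State after each event:
  event#1 t=0ms outcome=F: state=CLOSED
  event#2 t=3ms outcome=F: state=CLOSED
  event#3 t=4ms outcome=F: state=CLOSED
  event#4 t=5ms outcome=F: state=OPEN
  event#5 t=6ms outcome=S: state=OPEN
  event#6 t=7ms outcome=S: state=OPEN
  event#7 t=10ms outcome=S: state=OPEN
  event#8 t=13ms outcome=F: state=OPEN
  event#9 t=16ms outcome=F: state=OPEN
  event#10 t=18ms outcome=S: state=OPEN
  event#11 t=21ms outcome=S: state=CLOSED
  event#12 t=24ms outcome=F: state=CLOSED
  event#13 t=28ms outcome=F: state=CLOSED
  event#14 t=29ms outcome=F: state=CLOSED
  event#15 t=33ms outcome=F: state=OPEN
  event#16 t=34ms outcome=S: state=OPEN
  event#17 t=36ms outcome=S: state=OPEN
  event#18 t=37ms outcome=S: state=OPEN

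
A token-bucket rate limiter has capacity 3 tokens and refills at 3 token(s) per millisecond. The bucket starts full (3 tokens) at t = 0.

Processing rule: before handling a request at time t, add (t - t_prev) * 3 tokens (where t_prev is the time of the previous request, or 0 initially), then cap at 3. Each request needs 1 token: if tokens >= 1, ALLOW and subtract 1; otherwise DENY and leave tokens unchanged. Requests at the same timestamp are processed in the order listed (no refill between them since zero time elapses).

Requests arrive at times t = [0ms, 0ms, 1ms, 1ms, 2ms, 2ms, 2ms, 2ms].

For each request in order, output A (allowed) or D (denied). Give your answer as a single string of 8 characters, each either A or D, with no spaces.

Answer: AAAAAAAD

Derivation:
Simulating step by step:
  req#1 t=0ms: ALLOW
  req#2 t=0ms: ALLOW
  req#3 t=1ms: ALLOW
  req#4 t=1ms: ALLOW
  req#5 t=2ms: ALLOW
  req#6 t=2ms: ALLOW
  req#7 t=2ms: ALLOW
  req#8 t=2ms: DENY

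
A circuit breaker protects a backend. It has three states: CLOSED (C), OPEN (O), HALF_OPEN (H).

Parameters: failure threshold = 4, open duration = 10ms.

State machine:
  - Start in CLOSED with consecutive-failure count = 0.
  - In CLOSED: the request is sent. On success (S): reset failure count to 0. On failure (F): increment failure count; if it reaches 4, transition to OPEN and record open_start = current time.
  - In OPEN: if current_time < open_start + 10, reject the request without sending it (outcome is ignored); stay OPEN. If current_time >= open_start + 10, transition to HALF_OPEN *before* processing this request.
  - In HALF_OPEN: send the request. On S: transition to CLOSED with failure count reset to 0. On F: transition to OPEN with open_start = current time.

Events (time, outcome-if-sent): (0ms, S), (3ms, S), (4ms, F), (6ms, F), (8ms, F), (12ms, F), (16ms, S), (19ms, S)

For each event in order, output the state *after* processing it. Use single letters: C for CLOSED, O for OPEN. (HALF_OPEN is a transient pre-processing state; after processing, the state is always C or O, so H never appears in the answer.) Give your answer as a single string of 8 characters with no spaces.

Answer: CCCCCOOO

Derivation:
State after each event:
  event#1 t=0ms outcome=S: state=CLOSED
  event#2 t=3ms outcome=S: state=CLOSED
  event#3 t=4ms outcome=F: state=CLOSED
  event#4 t=6ms outcome=F: state=CLOSED
  event#5 t=8ms outcome=F: state=CLOSED
  event#6 t=12ms outcome=F: state=OPEN
  event#7 t=16ms outcome=S: state=OPEN
  event#8 t=19ms outcome=S: state=OPEN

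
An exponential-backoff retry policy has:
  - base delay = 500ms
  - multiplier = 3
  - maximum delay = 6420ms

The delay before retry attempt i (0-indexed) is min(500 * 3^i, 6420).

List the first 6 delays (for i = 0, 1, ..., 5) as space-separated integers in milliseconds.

Computing each delay:
  i=0: min(500*3^0, 6420) = 500
  i=1: min(500*3^1, 6420) = 1500
  i=2: min(500*3^2, 6420) = 4500
  i=3: min(500*3^3, 6420) = 6420
  i=4: min(500*3^4, 6420) = 6420
  i=5: min(500*3^5, 6420) = 6420

Answer: 500 1500 4500 6420 6420 6420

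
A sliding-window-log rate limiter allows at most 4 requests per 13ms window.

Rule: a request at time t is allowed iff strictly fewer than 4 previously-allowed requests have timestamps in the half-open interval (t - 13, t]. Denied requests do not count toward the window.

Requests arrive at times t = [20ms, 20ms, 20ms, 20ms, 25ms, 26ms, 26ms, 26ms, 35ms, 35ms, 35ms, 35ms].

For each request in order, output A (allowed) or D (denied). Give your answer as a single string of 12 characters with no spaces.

Tracking allowed requests in the window:
  req#1 t=20ms: ALLOW
  req#2 t=20ms: ALLOW
  req#3 t=20ms: ALLOW
  req#4 t=20ms: ALLOW
  req#5 t=25ms: DENY
  req#6 t=26ms: DENY
  req#7 t=26ms: DENY
  req#8 t=26ms: DENY
  req#9 t=35ms: ALLOW
  req#10 t=35ms: ALLOW
  req#11 t=35ms: ALLOW
  req#12 t=35ms: ALLOW

Answer: AAAADDDDAAAA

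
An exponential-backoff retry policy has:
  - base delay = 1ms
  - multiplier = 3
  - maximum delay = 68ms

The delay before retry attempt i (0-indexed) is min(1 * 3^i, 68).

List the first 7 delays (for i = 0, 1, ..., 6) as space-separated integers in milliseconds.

Answer: 1 3 9 27 68 68 68

Derivation:
Computing each delay:
  i=0: min(1*3^0, 68) = 1
  i=1: min(1*3^1, 68) = 3
  i=2: min(1*3^2, 68) = 9
  i=3: min(1*3^3, 68) = 27
  i=4: min(1*3^4, 68) = 68
  i=5: min(1*3^5, 68) = 68
  i=6: min(1*3^6, 68) = 68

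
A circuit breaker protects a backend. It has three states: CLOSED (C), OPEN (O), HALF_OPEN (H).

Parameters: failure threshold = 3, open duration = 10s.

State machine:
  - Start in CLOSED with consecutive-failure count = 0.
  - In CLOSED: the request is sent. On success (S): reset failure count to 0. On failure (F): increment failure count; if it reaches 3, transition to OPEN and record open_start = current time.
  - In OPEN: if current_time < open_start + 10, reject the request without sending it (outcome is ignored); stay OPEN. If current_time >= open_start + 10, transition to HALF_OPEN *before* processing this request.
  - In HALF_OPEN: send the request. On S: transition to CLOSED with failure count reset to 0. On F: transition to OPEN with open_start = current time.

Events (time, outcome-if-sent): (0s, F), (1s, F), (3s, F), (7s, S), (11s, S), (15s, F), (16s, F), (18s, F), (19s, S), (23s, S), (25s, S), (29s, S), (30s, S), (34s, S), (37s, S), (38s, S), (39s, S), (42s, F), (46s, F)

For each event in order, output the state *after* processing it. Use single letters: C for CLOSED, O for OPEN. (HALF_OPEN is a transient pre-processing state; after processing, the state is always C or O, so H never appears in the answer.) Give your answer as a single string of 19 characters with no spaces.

Answer: CCOOOOOOOOCCCCCCCCC

Derivation:
State after each event:
  event#1 t=0s outcome=F: state=CLOSED
  event#2 t=1s outcome=F: state=CLOSED
  event#3 t=3s outcome=F: state=OPEN
  event#4 t=7s outcome=S: state=OPEN
  event#5 t=11s outcome=S: state=OPEN
  event#6 t=15s outcome=F: state=OPEN
  event#7 t=16s outcome=F: state=OPEN
  event#8 t=18s outcome=F: state=OPEN
  event#9 t=19s outcome=S: state=OPEN
  event#10 t=23s outcome=S: state=OPEN
  event#11 t=25s outcome=S: state=CLOSED
  event#12 t=29s outcome=S: state=CLOSED
  event#13 t=30s outcome=S: state=CLOSED
  event#14 t=34s outcome=S: state=CLOSED
  event#15 t=37s outcome=S: state=CLOSED
  event#16 t=38s outcome=S: state=CLOSED
  event#17 t=39s outcome=S: state=CLOSED
  event#18 t=42s outcome=F: state=CLOSED
  event#19 t=46s outcome=F: state=CLOSED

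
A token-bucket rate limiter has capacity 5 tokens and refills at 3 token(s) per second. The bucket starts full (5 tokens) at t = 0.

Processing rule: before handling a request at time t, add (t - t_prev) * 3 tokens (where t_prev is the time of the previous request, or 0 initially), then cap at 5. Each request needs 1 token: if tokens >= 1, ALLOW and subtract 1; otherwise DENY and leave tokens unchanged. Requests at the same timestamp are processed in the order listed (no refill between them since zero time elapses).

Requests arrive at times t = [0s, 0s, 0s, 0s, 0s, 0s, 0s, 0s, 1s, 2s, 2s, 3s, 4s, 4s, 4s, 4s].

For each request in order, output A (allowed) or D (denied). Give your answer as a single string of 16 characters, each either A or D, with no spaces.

Answer: AAAAADDDAAAAAAAA

Derivation:
Simulating step by step:
  req#1 t=0s: ALLOW
  req#2 t=0s: ALLOW
  req#3 t=0s: ALLOW
  req#4 t=0s: ALLOW
  req#5 t=0s: ALLOW
  req#6 t=0s: DENY
  req#7 t=0s: DENY
  req#8 t=0s: DENY
  req#9 t=1s: ALLOW
  req#10 t=2s: ALLOW
  req#11 t=2s: ALLOW
  req#12 t=3s: ALLOW
  req#13 t=4s: ALLOW
  req#14 t=4s: ALLOW
  req#15 t=4s: ALLOW
  req#16 t=4s: ALLOW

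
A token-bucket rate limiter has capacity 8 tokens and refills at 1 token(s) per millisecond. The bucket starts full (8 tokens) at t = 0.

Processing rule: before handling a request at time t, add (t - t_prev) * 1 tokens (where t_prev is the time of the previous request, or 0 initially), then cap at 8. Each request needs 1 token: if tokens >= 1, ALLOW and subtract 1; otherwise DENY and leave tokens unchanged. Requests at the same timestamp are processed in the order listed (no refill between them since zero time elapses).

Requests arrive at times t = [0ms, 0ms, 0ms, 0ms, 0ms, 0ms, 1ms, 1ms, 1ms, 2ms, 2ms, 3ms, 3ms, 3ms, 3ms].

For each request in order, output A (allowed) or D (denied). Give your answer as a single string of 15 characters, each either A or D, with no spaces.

Answer: AAAAAAAAAADADDD

Derivation:
Simulating step by step:
  req#1 t=0ms: ALLOW
  req#2 t=0ms: ALLOW
  req#3 t=0ms: ALLOW
  req#4 t=0ms: ALLOW
  req#5 t=0ms: ALLOW
  req#6 t=0ms: ALLOW
  req#7 t=1ms: ALLOW
  req#8 t=1ms: ALLOW
  req#9 t=1ms: ALLOW
  req#10 t=2ms: ALLOW
  req#11 t=2ms: DENY
  req#12 t=3ms: ALLOW
  req#13 t=3ms: DENY
  req#14 t=3ms: DENY
  req#15 t=3ms: DENY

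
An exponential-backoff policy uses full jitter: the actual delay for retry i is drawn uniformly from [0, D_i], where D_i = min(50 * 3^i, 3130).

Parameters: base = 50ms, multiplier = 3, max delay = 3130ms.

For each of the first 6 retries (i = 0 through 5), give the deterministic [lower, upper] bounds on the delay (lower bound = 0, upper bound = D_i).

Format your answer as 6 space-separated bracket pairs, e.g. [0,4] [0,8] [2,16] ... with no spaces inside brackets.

Computing bounds per retry:
  i=0: D_i=min(50*3^0,3130)=50, bounds=[0,50]
  i=1: D_i=min(50*3^1,3130)=150, bounds=[0,150]
  i=2: D_i=min(50*3^2,3130)=450, bounds=[0,450]
  i=3: D_i=min(50*3^3,3130)=1350, bounds=[0,1350]
  i=4: D_i=min(50*3^4,3130)=3130, bounds=[0,3130]
  i=5: D_i=min(50*3^5,3130)=3130, bounds=[0,3130]

Answer: [0,50] [0,150] [0,450] [0,1350] [0,3130] [0,3130]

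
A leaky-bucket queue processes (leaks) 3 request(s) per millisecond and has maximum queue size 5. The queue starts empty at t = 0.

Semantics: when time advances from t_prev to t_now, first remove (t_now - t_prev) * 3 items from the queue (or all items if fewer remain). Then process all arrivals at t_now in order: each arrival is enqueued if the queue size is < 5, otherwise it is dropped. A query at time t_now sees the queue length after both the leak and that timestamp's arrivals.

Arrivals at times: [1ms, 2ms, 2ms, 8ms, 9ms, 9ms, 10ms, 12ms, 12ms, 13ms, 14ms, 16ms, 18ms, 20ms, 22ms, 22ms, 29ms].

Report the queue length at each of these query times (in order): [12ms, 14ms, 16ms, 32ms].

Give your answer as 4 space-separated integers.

Answer: 2 1 1 0

Derivation:
Queue lengths at query times:
  query t=12ms: backlog = 2
  query t=14ms: backlog = 1
  query t=16ms: backlog = 1
  query t=32ms: backlog = 0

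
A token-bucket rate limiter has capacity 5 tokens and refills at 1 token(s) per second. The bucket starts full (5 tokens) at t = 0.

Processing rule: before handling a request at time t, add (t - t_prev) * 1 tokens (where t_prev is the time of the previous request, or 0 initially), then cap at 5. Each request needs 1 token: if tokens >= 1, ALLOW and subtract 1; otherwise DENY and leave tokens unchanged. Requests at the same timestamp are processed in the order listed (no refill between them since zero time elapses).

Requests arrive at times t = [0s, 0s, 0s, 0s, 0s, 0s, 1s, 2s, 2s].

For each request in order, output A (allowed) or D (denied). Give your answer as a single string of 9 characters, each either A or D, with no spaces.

Answer: AAAAADAAD

Derivation:
Simulating step by step:
  req#1 t=0s: ALLOW
  req#2 t=0s: ALLOW
  req#3 t=0s: ALLOW
  req#4 t=0s: ALLOW
  req#5 t=0s: ALLOW
  req#6 t=0s: DENY
  req#7 t=1s: ALLOW
  req#8 t=2s: ALLOW
  req#9 t=2s: DENY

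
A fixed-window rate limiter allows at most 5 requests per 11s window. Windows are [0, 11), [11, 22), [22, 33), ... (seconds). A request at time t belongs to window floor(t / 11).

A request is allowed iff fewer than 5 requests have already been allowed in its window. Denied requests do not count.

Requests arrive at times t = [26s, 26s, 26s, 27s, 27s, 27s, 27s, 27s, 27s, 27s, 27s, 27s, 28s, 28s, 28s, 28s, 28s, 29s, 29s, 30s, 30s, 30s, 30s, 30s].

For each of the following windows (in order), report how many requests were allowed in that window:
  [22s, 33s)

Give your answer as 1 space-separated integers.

Answer: 5

Derivation:
Processing requests:
  req#1 t=26s (window 2): ALLOW
  req#2 t=26s (window 2): ALLOW
  req#3 t=26s (window 2): ALLOW
  req#4 t=27s (window 2): ALLOW
  req#5 t=27s (window 2): ALLOW
  req#6 t=27s (window 2): DENY
  req#7 t=27s (window 2): DENY
  req#8 t=27s (window 2): DENY
  req#9 t=27s (window 2): DENY
  req#10 t=27s (window 2): DENY
  req#11 t=27s (window 2): DENY
  req#12 t=27s (window 2): DENY
  req#13 t=28s (window 2): DENY
  req#14 t=28s (window 2): DENY
  req#15 t=28s (window 2): DENY
  req#16 t=28s (window 2): DENY
  req#17 t=28s (window 2): DENY
  req#18 t=29s (window 2): DENY
  req#19 t=29s (window 2): DENY
  req#20 t=30s (window 2): DENY
  req#21 t=30s (window 2): DENY
  req#22 t=30s (window 2): DENY
  req#23 t=30s (window 2): DENY
  req#24 t=30s (window 2): DENY

Allowed counts by window: 5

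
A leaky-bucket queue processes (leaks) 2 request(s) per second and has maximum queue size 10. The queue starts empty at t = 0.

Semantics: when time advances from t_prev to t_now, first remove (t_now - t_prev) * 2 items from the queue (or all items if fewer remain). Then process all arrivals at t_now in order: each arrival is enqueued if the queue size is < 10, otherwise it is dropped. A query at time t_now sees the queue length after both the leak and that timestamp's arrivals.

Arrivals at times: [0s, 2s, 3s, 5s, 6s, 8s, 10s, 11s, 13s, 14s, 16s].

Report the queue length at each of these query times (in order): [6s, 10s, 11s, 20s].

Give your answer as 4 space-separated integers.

Answer: 1 1 1 0

Derivation:
Queue lengths at query times:
  query t=6s: backlog = 1
  query t=10s: backlog = 1
  query t=11s: backlog = 1
  query t=20s: backlog = 0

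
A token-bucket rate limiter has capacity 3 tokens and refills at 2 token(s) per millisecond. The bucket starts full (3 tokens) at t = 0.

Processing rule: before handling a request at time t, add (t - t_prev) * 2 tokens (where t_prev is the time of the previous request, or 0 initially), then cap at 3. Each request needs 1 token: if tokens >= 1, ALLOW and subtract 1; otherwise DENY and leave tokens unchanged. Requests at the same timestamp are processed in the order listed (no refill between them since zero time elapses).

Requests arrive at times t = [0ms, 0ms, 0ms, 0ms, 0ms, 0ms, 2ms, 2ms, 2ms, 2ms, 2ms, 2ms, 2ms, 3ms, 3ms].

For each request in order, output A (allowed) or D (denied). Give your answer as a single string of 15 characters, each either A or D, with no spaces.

Simulating step by step:
  req#1 t=0ms: ALLOW
  req#2 t=0ms: ALLOW
  req#3 t=0ms: ALLOW
  req#4 t=0ms: DENY
  req#5 t=0ms: DENY
  req#6 t=0ms: DENY
  req#7 t=2ms: ALLOW
  req#8 t=2ms: ALLOW
  req#9 t=2ms: ALLOW
  req#10 t=2ms: DENY
  req#11 t=2ms: DENY
  req#12 t=2ms: DENY
  req#13 t=2ms: DENY
  req#14 t=3ms: ALLOW
  req#15 t=3ms: ALLOW

Answer: AAADDDAAADDDDAA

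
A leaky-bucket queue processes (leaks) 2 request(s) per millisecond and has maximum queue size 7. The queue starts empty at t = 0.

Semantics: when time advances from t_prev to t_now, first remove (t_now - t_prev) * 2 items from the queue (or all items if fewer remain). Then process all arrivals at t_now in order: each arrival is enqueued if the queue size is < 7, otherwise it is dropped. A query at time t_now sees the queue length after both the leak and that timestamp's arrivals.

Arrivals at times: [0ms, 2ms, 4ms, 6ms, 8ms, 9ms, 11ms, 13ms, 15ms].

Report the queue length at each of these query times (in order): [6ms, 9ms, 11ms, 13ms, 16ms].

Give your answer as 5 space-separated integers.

Answer: 1 1 1 1 0

Derivation:
Queue lengths at query times:
  query t=6ms: backlog = 1
  query t=9ms: backlog = 1
  query t=11ms: backlog = 1
  query t=13ms: backlog = 1
  query t=16ms: backlog = 0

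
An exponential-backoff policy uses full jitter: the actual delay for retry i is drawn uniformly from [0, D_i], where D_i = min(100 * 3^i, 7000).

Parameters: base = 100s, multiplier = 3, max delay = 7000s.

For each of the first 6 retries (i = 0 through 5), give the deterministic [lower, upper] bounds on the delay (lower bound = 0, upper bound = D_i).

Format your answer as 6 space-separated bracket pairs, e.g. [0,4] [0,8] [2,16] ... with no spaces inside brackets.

Answer: [0,100] [0,300] [0,900] [0,2700] [0,7000] [0,7000]

Derivation:
Computing bounds per retry:
  i=0: D_i=min(100*3^0,7000)=100, bounds=[0,100]
  i=1: D_i=min(100*3^1,7000)=300, bounds=[0,300]
  i=2: D_i=min(100*3^2,7000)=900, bounds=[0,900]
  i=3: D_i=min(100*3^3,7000)=2700, bounds=[0,2700]
  i=4: D_i=min(100*3^4,7000)=7000, bounds=[0,7000]
  i=5: D_i=min(100*3^5,7000)=7000, bounds=[0,7000]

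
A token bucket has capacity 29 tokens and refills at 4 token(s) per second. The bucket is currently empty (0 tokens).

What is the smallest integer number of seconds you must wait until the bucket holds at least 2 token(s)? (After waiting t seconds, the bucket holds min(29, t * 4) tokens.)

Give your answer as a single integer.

Answer: 1

Derivation:
Need t * 4 >= 2, so t >= 2/4.
Smallest integer t = ceil(2/4) = 1.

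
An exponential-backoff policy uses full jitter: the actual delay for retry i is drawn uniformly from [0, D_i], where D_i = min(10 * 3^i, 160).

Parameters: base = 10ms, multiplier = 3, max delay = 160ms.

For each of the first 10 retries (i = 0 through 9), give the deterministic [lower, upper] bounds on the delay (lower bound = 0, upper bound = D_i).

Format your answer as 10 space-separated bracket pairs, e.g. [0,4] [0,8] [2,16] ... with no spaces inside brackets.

Answer: [0,10] [0,30] [0,90] [0,160] [0,160] [0,160] [0,160] [0,160] [0,160] [0,160]

Derivation:
Computing bounds per retry:
  i=0: D_i=min(10*3^0,160)=10, bounds=[0,10]
  i=1: D_i=min(10*3^1,160)=30, bounds=[0,30]
  i=2: D_i=min(10*3^2,160)=90, bounds=[0,90]
  i=3: D_i=min(10*3^3,160)=160, bounds=[0,160]
  i=4: D_i=min(10*3^4,160)=160, bounds=[0,160]
  i=5: D_i=min(10*3^5,160)=160, bounds=[0,160]
  i=6: D_i=min(10*3^6,160)=160, bounds=[0,160]
  i=7: D_i=min(10*3^7,160)=160, bounds=[0,160]
  i=8: D_i=min(10*3^8,160)=160, bounds=[0,160]
  i=9: D_i=min(10*3^9,160)=160, bounds=[0,160]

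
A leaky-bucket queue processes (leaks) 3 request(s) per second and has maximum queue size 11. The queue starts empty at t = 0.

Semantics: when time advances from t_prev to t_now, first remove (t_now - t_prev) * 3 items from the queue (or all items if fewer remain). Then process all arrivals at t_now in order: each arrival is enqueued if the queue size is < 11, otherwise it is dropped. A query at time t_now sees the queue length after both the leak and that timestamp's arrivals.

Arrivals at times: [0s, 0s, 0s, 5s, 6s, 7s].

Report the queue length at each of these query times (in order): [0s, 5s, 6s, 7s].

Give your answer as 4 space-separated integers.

Answer: 3 1 1 1

Derivation:
Queue lengths at query times:
  query t=0s: backlog = 3
  query t=5s: backlog = 1
  query t=6s: backlog = 1
  query t=7s: backlog = 1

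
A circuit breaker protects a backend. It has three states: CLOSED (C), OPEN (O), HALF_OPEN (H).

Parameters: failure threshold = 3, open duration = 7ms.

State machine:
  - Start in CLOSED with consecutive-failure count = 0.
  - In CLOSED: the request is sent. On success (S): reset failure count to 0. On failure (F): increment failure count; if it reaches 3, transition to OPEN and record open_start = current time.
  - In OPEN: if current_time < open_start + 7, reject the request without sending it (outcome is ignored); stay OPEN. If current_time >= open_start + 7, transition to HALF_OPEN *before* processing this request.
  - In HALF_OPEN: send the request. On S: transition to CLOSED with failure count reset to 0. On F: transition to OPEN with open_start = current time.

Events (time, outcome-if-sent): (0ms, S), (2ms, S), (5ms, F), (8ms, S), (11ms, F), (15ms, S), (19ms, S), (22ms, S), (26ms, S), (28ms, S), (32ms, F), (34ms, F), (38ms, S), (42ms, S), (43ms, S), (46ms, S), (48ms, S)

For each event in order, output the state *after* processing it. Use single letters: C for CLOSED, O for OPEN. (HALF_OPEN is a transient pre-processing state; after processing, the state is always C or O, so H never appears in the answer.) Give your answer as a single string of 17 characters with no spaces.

State after each event:
  event#1 t=0ms outcome=S: state=CLOSED
  event#2 t=2ms outcome=S: state=CLOSED
  event#3 t=5ms outcome=F: state=CLOSED
  event#4 t=8ms outcome=S: state=CLOSED
  event#5 t=11ms outcome=F: state=CLOSED
  event#6 t=15ms outcome=S: state=CLOSED
  event#7 t=19ms outcome=S: state=CLOSED
  event#8 t=22ms outcome=S: state=CLOSED
  event#9 t=26ms outcome=S: state=CLOSED
  event#10 t=28ms outcome=S: state=CLOSED
  event#11 t=32ms outcome=F: state=CLOSED
  event#12 t=34ms outcome=F: state=CLOSED
  event#13 t=38ms outcome=S: state=CLOSED
  event#14 t=42ms outcome=S: state=CLOSED
  event#15 t=43ms outcome=S: state=CLOSED
  event#16 t=46ms outcome=S: state=CLOSED
  event#17 t=48ms outcome=S: state=CLOSED

Answer: CCCCCCCCCCCCCCCCC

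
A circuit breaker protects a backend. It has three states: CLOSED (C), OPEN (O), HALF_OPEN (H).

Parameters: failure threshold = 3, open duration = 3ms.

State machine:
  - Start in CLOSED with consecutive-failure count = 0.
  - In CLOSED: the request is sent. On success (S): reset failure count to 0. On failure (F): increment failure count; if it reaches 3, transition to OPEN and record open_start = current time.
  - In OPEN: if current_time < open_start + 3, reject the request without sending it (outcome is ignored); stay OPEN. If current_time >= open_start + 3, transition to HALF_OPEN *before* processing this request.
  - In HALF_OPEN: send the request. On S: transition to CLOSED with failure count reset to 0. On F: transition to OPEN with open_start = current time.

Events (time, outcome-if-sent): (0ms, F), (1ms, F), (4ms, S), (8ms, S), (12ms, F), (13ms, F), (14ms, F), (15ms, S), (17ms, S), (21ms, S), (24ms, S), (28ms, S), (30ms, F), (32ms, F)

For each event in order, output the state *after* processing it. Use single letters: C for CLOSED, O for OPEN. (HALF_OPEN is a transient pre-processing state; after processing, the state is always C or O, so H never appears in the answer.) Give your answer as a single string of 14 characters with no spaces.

Answer: CCCCCCOOCCCCCC

Derivation:
State after each event:
  event#1 t=0ms outcome=F: state=CLOSED
  event#2 t=1ms outcome=F: state=CLOSED
  event#3 t=4ms outcome=S: state=CLOSED
  event#4 t=8ms outcome=S: state=CLOSED
  event#5 t=12ms outcome=F: state=CLOSED
  event#6 t=13ms outcome=F: state=CLOSED
  event#7 t=14ms outcome=F: state=OPEN
  event#8 t=15ms outcome=S: state=OPEN
  event#9 t=17ms outcome=S: state=CLOSED
  event#10 t=21ms outcome=S: state=CLOSED
  event#11 t=24ms outcome=S: state=CLOSED
  event#12 t=28ms outcome=S: state=CLOSED
  event#13 t=30ms outcome=F: state=CLOSED
  event#14 t=32ms outcome=F: state=CLOSED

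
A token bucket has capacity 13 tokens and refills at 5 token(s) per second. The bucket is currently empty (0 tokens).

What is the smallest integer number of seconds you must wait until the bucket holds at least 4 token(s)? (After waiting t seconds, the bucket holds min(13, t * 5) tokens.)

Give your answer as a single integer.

Need t * 5 >= 4, so t >= 4/5.
Smallest integer t = ceil(4/5) = 1.

Answer: 1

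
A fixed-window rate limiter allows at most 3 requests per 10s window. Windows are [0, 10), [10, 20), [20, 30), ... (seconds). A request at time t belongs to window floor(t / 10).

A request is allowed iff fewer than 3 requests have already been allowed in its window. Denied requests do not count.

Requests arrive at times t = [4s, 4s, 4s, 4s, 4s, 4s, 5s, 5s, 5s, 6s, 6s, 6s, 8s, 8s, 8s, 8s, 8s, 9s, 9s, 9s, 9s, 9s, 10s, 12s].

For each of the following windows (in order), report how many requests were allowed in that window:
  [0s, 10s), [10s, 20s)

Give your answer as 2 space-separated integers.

Answer: 3 2

Derivation:
Processing requests:
  req#1 t=4s (window 0): ALLOW
  req#2 t=4s (window 0): ALLOW
  req#3 t=4s (window 0): ALLOW
  req#4 t=4s (window 0): DENY
  req#5 t=4s (window 0): DENY
  req#6 t=4s (window 0): DENY
  req#7 t=5s (window 0): DENY
  req#8 t=5s (window 0): DENY
  req#9 t=5s (window 0): DENY
  req#10 t=6s (window 0): DENY
  req#11 t=6s (window 0): DENY
  req#12 t=6s (window 0): DENY
  req#13 t=8s (window 0): DENY
  req#14 t=8s (window 0): DENY
  req#15 t=8s (window 0): DENY
  req#16 t=8s (window 0): DENY
  req#17 t=8s (window 0): DENY
  req#18 t=9s (window 0): DENY
  req#19 t=9s (window 0): DENY
  req#20 t=9s (window 0): DENY
  req#21 t=9s (window 0): DENY
  req#22 t=9s (window 0): DENY
  req#23 t=10s (window 1): ALLOW
  req#24 t=12s (window 1): ALLOW

Allowed counts by window: 3 2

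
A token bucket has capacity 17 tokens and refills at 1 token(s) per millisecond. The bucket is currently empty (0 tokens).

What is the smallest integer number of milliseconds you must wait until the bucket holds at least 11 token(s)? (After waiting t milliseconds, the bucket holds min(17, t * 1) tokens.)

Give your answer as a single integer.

Answer: 11

Derivation:
Need t * 1 >= 11, so t >= 11/1.
Smallest integer t = ceil(11/1) = 11.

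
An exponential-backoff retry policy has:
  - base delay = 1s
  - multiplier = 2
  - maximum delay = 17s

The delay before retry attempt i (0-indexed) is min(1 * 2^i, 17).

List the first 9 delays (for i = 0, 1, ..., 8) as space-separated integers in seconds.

Computing each delay:
  i=0: min(1*2^0, 17) = 1
  i=1: min(1*2^1, 17) = 2
  i=2: min(1*2^2, 17) = 4
  i=3: min(1*2^3, 17) = 8
  i=4: min(1*2^4, 17) = 16
  i=5: min(1*2^5, 17) = 17
  i=6: min(1*2^6, 17) = 17
  i=7: min(1*2^7, 17) = 17
  i=8: min(1*2^8, 17) = 17

Answer: 1 2 4 8 16 17 17 17 17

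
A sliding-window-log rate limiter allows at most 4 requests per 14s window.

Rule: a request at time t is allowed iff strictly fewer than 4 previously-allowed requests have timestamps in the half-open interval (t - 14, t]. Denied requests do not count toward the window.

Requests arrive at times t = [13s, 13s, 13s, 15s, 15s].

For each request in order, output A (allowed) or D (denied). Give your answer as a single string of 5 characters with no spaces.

Tracking allowed requests in the window:
  req#1 t=13s: ALLOW
  req#2 t=13s: ALLOW
  req#3 t=13s: ALLOW
  req#4 t=15s: ALLOW
  req#5 t=15s: DENY

Answer: AAAAD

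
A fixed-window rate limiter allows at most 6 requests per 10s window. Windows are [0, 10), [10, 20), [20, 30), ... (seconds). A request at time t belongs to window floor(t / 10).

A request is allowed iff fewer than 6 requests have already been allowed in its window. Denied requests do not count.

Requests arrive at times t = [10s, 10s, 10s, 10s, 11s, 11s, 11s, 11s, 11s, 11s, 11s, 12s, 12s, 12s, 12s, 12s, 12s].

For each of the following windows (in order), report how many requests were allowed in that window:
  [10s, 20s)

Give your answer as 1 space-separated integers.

Answer: 6

Derivation:
Processing requests:
  req#1 t=10s (window 1): ALLOW
  req#2 t=10s (window 1): ALLOW
  req#3 t=10s (window 1): ALLOW
  req#4 t=10s (window 1): ALLOW
  req#5 t=11s (window 1): ALLOW
  req#6 t=11s (window 1): ALLOW
  req#7 t=11s (window 1): DENY
  req#8 t=11s (window 1): DENY
  req#9 t=11s (window 1): DENY
  req#10 t=11s (window 1): DENY
  req#11 t=11s (window 1): DENY
  req#12 t=12s (window 1): DENY
  req#13 t=12s (window 1): DENY
  req#14 t=12s (window 1): DENY
  req#15 t=12s (window 1): DENY
  req#16 t=12s (window 1): DENY
  req#17 t=12s (window 1): DENY

Allowed counts by window: 6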